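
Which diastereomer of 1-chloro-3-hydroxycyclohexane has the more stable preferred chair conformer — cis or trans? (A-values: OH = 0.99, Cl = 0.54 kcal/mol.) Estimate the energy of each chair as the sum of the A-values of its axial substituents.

At 1,3 positions (parity same): cis → (e,e or a,a); trans → (a,e or e,a).
Best chair for cis: E = 0.00 kcal/mol; best chair for trans: E = 0.54 kcal/mol.
The cis isomer is lower by 0.54 kcal/mol.

cis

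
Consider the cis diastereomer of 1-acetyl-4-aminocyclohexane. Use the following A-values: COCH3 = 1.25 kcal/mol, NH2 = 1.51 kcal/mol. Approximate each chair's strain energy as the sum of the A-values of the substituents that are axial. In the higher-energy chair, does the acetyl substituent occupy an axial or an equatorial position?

C1 and C4 have opposite parity, so for the cis isomer the two substituents are one axial and one equatorial in each chair.
Chair I (acetyl axial, amino equatorial): E = 1.25 kcal/mol.
Chair II (acetyl equatorial, amino axial): E = 1.51 kcal/mol.
Chair II is the less stable (higher-energy) conformer, and in that chair the acetyl group is equatorial.

equatorial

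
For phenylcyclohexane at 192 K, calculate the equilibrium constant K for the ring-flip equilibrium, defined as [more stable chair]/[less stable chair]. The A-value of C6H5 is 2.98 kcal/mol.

K ≈ 2468

One chair has the phenyl group axial (E = 2.98 kcal/mol) and the other has it equatorial (E = 0).
ΔG = 2.98 kcal/mol between the two chairs.
K = exp(ΔG/RT) with R = 1.987×10⁻³ kcal mol⁻¹ K⁻¹ and T = 192 K gives K ≈ 2.47e+03.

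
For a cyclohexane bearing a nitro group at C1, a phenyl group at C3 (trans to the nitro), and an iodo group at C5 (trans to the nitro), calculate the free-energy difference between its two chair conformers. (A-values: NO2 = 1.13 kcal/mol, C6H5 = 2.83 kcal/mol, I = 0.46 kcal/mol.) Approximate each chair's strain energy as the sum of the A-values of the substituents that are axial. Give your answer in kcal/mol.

2.16 kcal/mol

Chair I (nitro axial, phenyl equatorial, iodo equatorial): E = 1.13 kcal/mol.
Chair II (nitro equatorial, phenyl axial, iodo axial): E = 3.29 kcal/mol.
ΔE = 3.29 − 1.13 = 2.16 kcal/mol; chair I is more stable.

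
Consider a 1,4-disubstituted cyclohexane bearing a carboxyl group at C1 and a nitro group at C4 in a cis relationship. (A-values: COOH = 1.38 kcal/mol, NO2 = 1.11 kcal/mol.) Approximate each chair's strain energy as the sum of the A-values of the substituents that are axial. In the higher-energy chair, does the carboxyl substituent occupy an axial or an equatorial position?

axial

C1 and C4 have opposite parity, so for the cis isomer the two substituents are one axial and one equatorial in each chair.
Chair I (carboxyl axial, nitro equatorial): E = 1.38 kcal/mol.
Chair II (carboxyl equatorial, nitro axial): E = 1.11 kcal/mol.
Chair I is the less stable (higher-energy) conformer, and in that chair the carboxyl group is axial.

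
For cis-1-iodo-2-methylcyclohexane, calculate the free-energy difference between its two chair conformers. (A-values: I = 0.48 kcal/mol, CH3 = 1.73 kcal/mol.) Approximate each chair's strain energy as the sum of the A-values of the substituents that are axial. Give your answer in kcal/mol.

C1 and C2 have opposite parity, so for the cis isomer the two substituents are one axial and one equatorial in each chair.
Chair I (iodo axial, methyl equatorial): E = 0.48 kcal/mol.
Chair II (iodo equatorial, methyl axial): E = 1.73 kcal/mol.
ΔE = 1.73 − 0.48 = 1.25 kcal/mol; chair I is more stable.

1.25 kcal/mol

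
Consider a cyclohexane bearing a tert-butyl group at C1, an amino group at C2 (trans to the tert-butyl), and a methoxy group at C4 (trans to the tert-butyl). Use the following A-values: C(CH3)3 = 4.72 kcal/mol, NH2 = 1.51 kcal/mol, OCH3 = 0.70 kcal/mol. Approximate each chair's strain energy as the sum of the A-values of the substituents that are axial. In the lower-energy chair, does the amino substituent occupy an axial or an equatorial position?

equatorial

Chair I (tert-butyl axial, amino axial, methoxy axial): E = 6.93 kcal/mol.
Chair II (tert-butyl equatorial, amino equatorial, methoxy equatorial): E = 0.00 kcal/mol.
Chair II is the more stable (lower-energy) conformer, and in that chair the amino group is equatorial.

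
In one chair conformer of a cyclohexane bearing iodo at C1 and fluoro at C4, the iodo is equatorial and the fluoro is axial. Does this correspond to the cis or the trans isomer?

cis

C1 and C4 have opposite parity, so their axial bonds point in opposite directions.
With opposite-parity carbons, two substituents on the same face are one axial and one equatorial; opposite faces give both axial or both equatorial.
Here the groups are equatorial/axial → same face → cis.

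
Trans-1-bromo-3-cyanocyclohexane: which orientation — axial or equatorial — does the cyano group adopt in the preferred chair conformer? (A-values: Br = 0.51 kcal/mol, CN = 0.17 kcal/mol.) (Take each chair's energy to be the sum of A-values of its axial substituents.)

C1 and C3 have the same parity, so for the trans isomer the two substituents are one axial and one equatorial in each chair.
Chair I (bromo axial, cyano equatorial): E = 0.51 kcal/mol.
Chair II (bromo equatorial, cyano axial): E = 0.17 kcal/mol.
Chair II is the more stable (lower-energy) conformer, and in that chair the cyano group is axial.

axial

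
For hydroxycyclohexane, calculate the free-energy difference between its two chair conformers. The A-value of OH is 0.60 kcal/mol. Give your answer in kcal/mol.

0.60 kcal/mol

A monosubstituted cyclohexane has one chair with the hydroxyl group axial (E = A = 0.60 kcal/mol) and one with it equatorial (E = 0).
ΔE = 0.60 − 0 = 0.60 kcal/mol.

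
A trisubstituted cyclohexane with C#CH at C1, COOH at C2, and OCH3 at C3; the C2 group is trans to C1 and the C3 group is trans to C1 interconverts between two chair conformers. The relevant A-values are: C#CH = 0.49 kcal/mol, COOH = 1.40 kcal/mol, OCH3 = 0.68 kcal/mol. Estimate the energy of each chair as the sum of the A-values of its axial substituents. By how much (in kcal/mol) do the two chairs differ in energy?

1.21 kcal/mol

Chair I (ethynyl axial, carboxyl axial, methoxy equatorial): E = 1.89 kcal/mol.
Chair II (ethynyl equatorial, carboxyl equatorial, methoxy axial): E = 0.68 kcal/mol.
ΔE = 1.89 − 0.68 = 1.21 kcal/mol; chair II is more stable.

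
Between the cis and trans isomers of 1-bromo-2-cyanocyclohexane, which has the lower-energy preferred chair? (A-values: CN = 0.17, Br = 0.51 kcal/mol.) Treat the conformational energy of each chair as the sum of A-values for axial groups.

trans

At 1,2 positions (parity opposite): cis → (a,e or e,a); trans → (e,e or a,a).
Best chair for cis: E = 0.17 kcal/mol; best chair for trans: E = 0.00 kcal/mol.
The trans isomer is lower by 0.17 kcal/mol.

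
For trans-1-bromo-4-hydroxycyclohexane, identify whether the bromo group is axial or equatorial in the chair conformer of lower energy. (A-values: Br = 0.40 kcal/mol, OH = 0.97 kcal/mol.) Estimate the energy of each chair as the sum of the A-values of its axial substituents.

C1 and C4 have opposite parity, so for the trans isomer the two substituents are e,e in one chair and a,a in the other.
Chair I (bromo axial, hydroxyl axial): E = 1.37 kcal/mol.
Chair II (bromo equatorial, hydroxyl equatorial): E = 0.00 kcal/mol.
Chair II is the more stable (lower-energy) conformer, and in that chair the bromo group is equatorial.

equatorial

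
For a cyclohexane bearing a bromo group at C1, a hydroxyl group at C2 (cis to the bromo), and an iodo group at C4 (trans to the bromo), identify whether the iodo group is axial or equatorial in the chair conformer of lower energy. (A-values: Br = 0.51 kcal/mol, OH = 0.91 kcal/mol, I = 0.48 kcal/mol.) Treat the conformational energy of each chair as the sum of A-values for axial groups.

Chair I (bromo axial, hydroxyl equatorial, iodo axial): E = 0.99 kcal/mol.
Chair II (bromo equatorial, hydroxyl axial, iodo equatorial): E = 0.91 kcal/mol.
Chair II is the more stable (lower-energy) conformer, and in that chair the iodo group is equatorial.

equatorial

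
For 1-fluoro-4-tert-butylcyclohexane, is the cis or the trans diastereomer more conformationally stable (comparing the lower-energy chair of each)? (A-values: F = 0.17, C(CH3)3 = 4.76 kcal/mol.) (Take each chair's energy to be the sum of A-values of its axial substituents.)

trans

At 1,4 positions (parity opposite): cis → (a,e or e,a); trans → (e,e or a,a).
Best chair for cis: E = 0.17 kcal/mol; best chair for trans: E = 0.00 kcal/mol.
The trans isomer is lower by 0.17 kcal/mol.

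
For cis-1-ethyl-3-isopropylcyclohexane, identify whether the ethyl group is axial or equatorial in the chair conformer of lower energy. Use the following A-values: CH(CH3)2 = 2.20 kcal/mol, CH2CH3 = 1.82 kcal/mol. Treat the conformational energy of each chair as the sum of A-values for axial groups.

C1 and C3 have the same parity, so for the cis isomer the two substituents are e,e in one chair and a,a in the other.
Chair I (isopropyl axial, ethyl axial): E = 4.02 kcal/mol.
Chair II (isopropyl equatorial, ethyl equatorial): E = 0.00 kcal/mol.
Chair II is the more stable (lower-energy) conformer, and in that chair the ethyl group is equatorial.

equatorial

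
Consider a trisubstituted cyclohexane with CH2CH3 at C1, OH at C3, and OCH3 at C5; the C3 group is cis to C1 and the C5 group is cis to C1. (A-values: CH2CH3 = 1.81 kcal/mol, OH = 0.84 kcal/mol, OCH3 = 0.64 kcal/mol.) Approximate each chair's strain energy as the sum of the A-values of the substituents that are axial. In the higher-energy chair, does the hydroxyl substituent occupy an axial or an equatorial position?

Chair I (ethyl axial, hydroxyl axial, methoxy axial): E = 3.29 kcal/mol.
Chair II (ethyl equatorial, hydroxyl equatorial, methoxy equatorial): E = 0.00 kcal/mol.
Chair I is the less stable (higher-energy) conformer, and in that chair the hydroxyl group is axial.

axial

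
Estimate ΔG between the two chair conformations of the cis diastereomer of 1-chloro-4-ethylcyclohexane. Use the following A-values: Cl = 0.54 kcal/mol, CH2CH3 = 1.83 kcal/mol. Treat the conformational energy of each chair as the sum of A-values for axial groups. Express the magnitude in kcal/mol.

1.29 kcal/mol

C1 and C4 have opposite parity, so for the cis isomer the two substituents are one axial and one equatorial in each chair.
Chair I (chloro axial, ethyl equatorial): E = 0.54 kcal/mol.
Chair II (chloro equatorial, ethyl axial): E = 1.83 kcal/mol.
ΔE = 1.83 − 0.54 = 1.29 kcal/mol; chair I is more stable.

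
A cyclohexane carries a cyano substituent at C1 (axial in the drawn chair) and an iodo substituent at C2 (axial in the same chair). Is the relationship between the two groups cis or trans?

trans

C1 and C2 have opposite parity, so their axial bonds point in opposite directions.
With opposite-parity carbons, two substituents on the same face are one axial and one equatorial; opposite faces give both axial or both equatorial.
Here the groups are axial/axial → opposite face → trans.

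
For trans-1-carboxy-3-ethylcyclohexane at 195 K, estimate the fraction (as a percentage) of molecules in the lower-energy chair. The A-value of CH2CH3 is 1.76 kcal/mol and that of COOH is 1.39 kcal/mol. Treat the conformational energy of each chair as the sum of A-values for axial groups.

C1 and C3 have the same parity, so for the trans isomer the two substituents are one axial and one equatorial in each chair.
Chair I (ethyl axial, carboxyl equatorial): E = 1.76 kcal/mol; chair II (ethyl equatorial, carboxyl axial): E = 1.39 kcal/mol.
ΔG = 0.37 kcal/mol between the two chairs.
K = exp(ΔG/RT) with R = 1.987×10⁻³ kcal mol⁻¹ K⁻¹ and T = 195 K gives K ≈ 2.6.
Fraction in the lower-energy chair = K/(K+1) = 72.2%.

72.2%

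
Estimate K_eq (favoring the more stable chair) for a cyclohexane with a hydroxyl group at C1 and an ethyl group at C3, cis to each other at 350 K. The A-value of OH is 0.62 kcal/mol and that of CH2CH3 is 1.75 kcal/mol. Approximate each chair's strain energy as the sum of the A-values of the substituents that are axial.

C1 and C3 have the same parity, so for the cis isomer the two substituents are e,e in one chair and a,a in the other.
Chair I (hydroxyl axial, ethyl axial): E = 2.37 kcal/mol; chair II (hydroxyl equatorial, ethyl equatorial): E = 0.00 kcal/mol.
ΔG = 2.37 kcal/mol between the two chairs.
K = exp(ΔG/RT) with R = 1.987×10⁻³ kcal mol⁻¹ K⁻¹ and T = 350 K gives K ≈ 30.2.

K ≈ 30.2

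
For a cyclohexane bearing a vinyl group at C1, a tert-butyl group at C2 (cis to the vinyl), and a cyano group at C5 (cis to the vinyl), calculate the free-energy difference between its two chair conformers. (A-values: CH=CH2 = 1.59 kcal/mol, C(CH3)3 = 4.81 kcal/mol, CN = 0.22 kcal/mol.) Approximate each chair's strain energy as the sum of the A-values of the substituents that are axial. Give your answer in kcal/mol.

Chair I (vinyl axial, tert-butyl equatorial, cyano axial): E = 1.81 kcal/mol.
Chair II (vinyl equatorial, tert-butyl axial, cyano equatorial): E = 4.81 kcal/mol.
ΔE = 4.81 − 1.81 = 3.00 kcal/mol; chair I is more stable.

3.00 kcal/mol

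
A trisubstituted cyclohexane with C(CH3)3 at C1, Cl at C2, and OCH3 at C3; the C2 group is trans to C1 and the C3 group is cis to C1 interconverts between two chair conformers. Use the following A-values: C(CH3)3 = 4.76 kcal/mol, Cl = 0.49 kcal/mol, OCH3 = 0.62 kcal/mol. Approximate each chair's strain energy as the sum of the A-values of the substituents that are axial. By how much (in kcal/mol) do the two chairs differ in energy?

Chair I (tert-butyl axial, chloro axial, methoxy axial): E = 5.87 kcal/mol.
Chair II (tert-butyl equatorial, chloro equatorial, methoxy equatorial): E = 0.00 kcal/mol.
ΔE = 5.87 − 0.00 = 5.87 kcal/mol; chair II is more stable.

5.87 kcal/mol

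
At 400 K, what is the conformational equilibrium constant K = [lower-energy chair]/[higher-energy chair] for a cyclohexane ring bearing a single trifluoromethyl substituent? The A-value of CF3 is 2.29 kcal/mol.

K ≈ 17.8

One chair has the trifluoromethyl group axial (E = 2.29 kcal/mol) and the other has it equatorial (E = 0).
ΔG = 2.29 kcal/mol between the two chairs.
K = exp(ΔG/RT) with R = 1.987×10⁻³ kcal mol⁻¹ K⁻¹ and T = 400 K gives K ≈ 17.8.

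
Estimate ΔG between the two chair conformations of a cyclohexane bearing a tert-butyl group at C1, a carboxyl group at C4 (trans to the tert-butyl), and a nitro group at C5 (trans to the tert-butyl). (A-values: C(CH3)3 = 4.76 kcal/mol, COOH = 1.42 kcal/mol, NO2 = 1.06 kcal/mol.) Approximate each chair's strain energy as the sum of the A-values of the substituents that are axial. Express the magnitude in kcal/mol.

5.12 kcal/mol

Chair I (tert-butyl axial, carboxyl axial, nitro equatorial): E = 6.18 kcal/mol.
Chair II (tert-butyl equatorial, carboxyl equatorial, nitro axial): E = 1.06 kcal/mol.
ΔE = 6.18 − 1.06 = 5.12 kcal/mol; chair II is more stable.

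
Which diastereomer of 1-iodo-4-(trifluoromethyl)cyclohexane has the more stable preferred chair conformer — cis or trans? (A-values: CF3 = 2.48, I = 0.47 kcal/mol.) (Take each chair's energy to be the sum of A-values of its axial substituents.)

trans

At 1,4 positions (parity opposite): cis → (a,e or e,a); trans → (e,e or a,a).
Best chair for cis: E = 0.47 kcal/mol; best chair for trans: E = 0.00 kcal/mol.
The trans isomer is lower by 0.47 kcal/mol.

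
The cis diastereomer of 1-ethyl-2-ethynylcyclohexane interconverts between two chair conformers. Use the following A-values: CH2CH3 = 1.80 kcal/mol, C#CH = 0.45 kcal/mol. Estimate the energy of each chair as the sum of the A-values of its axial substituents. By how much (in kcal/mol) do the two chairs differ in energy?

C1 and C2 have opposite parity, so for the cis isomer the two substituents are one axial and one equatorial in each chair.
Chair I (ethyl axial, ethynyl equatorial): E = 1.80 kcal/mol.
Chair II (ethyl equatorial, ethynyl axial): E = 0.45 kcal/mol.
ΔE = 1.80 − 0.45 = 1.35 kcal/mol; chair II is more stable.

1.35 kcal/mol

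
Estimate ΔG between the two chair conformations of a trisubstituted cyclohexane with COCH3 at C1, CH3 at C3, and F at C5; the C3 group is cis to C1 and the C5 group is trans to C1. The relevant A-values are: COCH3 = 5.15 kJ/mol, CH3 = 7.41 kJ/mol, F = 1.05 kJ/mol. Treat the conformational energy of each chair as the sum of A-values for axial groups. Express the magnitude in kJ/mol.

Chair I (acetyl axial, methyl axial, fluoro equatorial): E = 12.56 kJ/mol.
Chair II (acetyl equatorial, methyl equatorial, fluoro axial): E = 1.05 kJ/mol.
ΔE = 12.56 − 1.05 = 11.51 kJ/mol; chair II is more stable.

11.51 kJ/mol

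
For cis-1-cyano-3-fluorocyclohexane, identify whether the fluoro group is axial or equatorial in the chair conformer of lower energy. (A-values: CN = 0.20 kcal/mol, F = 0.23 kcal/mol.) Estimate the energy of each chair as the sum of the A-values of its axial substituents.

C1 and C3 have the same parity, so for the cis isomer the two substituents are e,e in one chair and a,a in the other.
Chair I (cyano axial, fluoro axial): E = 0.43 kcal/mol.
Chair II (cyano equatorial, fluoro equatorial): E = 0.00 kcal/mol.
Chair II is the more stable (lower-energy) conformer, and in that chair the fluoro group is equatorial.

equatorial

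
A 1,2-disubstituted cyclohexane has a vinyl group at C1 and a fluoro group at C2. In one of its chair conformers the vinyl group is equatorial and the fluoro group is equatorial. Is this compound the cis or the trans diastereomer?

C1 and C2 have opposite parity, so their axial bonds point in opposite directions.
With opposite-parity carbons, two substituents on the same face are one axial and one equatorial; opposite faces give both axial or both equatorial.
Here the groups are equatorial/equatorial → opposite face → trans.

trans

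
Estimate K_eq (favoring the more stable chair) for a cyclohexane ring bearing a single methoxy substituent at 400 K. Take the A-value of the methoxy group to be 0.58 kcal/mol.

K ≈ 2.07

One chair has the methoxy group axial (E = 0.58 kcal/mol) and the other has it equatorial (E = 0).
ΔG = 0.58 kcal/mol between the two chairs.
K = exp(ΔG/RT) with R = 1.987×10⁻³ kcal mol⁻¹ K⁻¹ and T = 400 K gives K ≈ 2.07.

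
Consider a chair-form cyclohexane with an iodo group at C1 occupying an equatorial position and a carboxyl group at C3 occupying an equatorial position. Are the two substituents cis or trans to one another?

cis

C1 and C3 have the same parity, so their axial bonds point in the same direction.
With same-parity carbons, two substituents on the same face are both axial or both equatorial; opposite faces give one of each.
Here the groups are equatorial/equatorial → same face → cis.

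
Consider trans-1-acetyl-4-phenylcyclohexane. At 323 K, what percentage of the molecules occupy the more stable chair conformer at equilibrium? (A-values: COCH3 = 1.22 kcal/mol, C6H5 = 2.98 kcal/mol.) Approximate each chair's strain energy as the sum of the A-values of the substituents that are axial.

C1 and C4 have opposite parity, so for the trans isomer the two substituents are e,e in one chair and a,a in the other.
Chair I (acetyl axial, phenyl axial): E = 4.20 kcal/mol; chair II (acetyl equatorial, phenyl equatorial): E = 0.00 kcal/mol.
ΔG = 4.20 kcal/mol between the two chairs.
K = exp(ΔG/RT) with R = 1.987×10⁻³ kcal mol⁻¹ K⁻¹ and T = 323 K gives K ≈ 695.
Fraction in the lower-energy chair = K/(K+1) = 99.9%.

99.9%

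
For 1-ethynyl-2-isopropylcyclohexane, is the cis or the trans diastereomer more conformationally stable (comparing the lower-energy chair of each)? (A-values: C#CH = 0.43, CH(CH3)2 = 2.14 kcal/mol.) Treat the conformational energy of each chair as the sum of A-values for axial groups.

At 1,2 positions (parity opposite): cis → (a,e or e,a); trans → (e,e or a,a).
Best chair for cis: E = 0.43 kcal/mol; best chair for trans: E = 0.00 kcal/mol.
The trans isomer is lower by 0.43 kcal/mol.

trans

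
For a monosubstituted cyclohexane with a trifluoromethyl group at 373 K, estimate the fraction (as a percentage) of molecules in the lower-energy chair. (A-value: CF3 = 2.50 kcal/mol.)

96.7%

One chair has the trifluoromethyl group axial (E = 2.50 kcal/mol) and the other has it equatorial (E = 0).
ΔG = 2.50 kcal/mol between the two chairs.
K = exp(ΔG/RT) with R = 1.987×10⁻³ kcal mol⁻¹ K⁻¹ and T = 373 K gives K ≈ 29.2.
Fraction in the lower-energy chair = K/(K+1) = 96.7%.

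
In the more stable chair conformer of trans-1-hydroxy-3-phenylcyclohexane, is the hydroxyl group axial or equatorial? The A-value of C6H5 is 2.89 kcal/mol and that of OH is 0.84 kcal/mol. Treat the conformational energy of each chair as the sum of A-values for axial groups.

C1 and C3 have the same parity, so for the trans isomer the two substituents are one axial and one equatorial in each chair.
Chair I (phenyl axial, hydroxyl equatorial): E = 2.89 kcal/mol.
Chair II (phenyl equatorial, hydroxyl axial): E = 0.84 kcal/mol.
Chair II is the more stable (lower-energy) conformer, and in that chair the hydroxyl group is axial.

axial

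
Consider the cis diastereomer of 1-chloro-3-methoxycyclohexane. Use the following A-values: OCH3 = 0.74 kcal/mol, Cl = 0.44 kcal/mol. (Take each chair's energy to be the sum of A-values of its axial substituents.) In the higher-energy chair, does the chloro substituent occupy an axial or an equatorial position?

axial

C1 and C3 have the same parity, so for the cis isomer the two substituents are e,e in one chair and a,a in the other.
Chair I (methoxy axial, chloro axial): E = 1.18 kcal/mol.
Chair II (methoxy equatorial, chloro equatorial): E = 0.00 kcal/mol.
Chair I is the less stable (higher-energy) conformer, and in that chair the chloro group is axial.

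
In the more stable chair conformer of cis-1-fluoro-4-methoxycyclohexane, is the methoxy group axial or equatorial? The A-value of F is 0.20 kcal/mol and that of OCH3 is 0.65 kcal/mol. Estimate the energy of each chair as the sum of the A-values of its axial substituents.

equatorial

C1 and C4 have opposite parity, so for the cis isomer the two substituents are one axial and one equatorial in each chair.
Chair I (fluoro axial, methoxy equatorial): E = 0.20 kcal/mol.
Chair II (fluoro equatorial, methoxy axial): E = 0.65 kcal/mol.
Chair I is the more stable (lower-energy) conformer, and in that chair the methoxy group is equatorial.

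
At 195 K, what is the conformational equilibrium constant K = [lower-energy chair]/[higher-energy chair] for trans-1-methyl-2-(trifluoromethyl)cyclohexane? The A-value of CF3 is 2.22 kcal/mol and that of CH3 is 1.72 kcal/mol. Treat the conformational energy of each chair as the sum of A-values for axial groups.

K ≈ 26073

C1 and C2 have opposite parity, so for the trans isomer the two substituents are e,e in one chair and a,a in the other.
Chair I (trifluoromethyl axial, methyl axial): E = 3.94 kcal/mol; chair II (trifluoromethyl equatorial, methyl equatorial): E = 0.00 kcal/mol.
ΔG = 3.94 kcal/mol between the two chairs.
K = exp(ΔG/RT) with R = 1.987×10⁻³ kcal mol⁻¹ K⁻¹ and T = 195 K gives K ≈ 2.61e+04.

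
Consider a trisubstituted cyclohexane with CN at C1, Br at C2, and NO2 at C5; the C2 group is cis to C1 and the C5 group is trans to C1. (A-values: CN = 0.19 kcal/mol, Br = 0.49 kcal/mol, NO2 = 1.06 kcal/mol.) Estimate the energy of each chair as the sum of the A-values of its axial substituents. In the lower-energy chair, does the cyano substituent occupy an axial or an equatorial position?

axial

Chair I (cyano axial, bromo equatorial, nitro equatorial): E = 0.19 kcal/mol.
Chair II (cyano equatorial, bromo axial, nitro axial): E = 1.55 kcal/mol.
Chair I is the more stable (lower-energy) conformer, and in that chair the cyano group is axial.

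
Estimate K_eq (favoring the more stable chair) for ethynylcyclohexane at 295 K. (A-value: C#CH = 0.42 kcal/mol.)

One chair has the ethynyl group axial (E = 0.42 kcal/mol) and the other has it equatorial (E = 0).
ΔG = 0.42 kcal/mol between the two chairs.
K = exp(ΔG/RT) with R = 1.987×10⁻³ kcal mol⁻¹ K⁻¹ and T = 295 K gives K ≈ 2.05.

K ≈ 2.05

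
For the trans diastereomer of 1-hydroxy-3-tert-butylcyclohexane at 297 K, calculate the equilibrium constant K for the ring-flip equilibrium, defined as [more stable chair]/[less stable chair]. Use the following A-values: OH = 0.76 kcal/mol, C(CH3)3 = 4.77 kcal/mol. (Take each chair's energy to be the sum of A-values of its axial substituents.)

C1 and C3 have the same parity, so for the trans isomer the two substituents are one axial and one equatorial in each chair.
Chair I (hydroxyl axial, tert-butyl equatorial): E = 0.76 kcal/mol; chair II (hydroxyl equatorial, tert-butyl axial): E = 4.77 kcal/mol.
ΔG = 4.01 kcal/mol between the two chairs.
K = exp(ΔG/RT) with R = 1.987×10⁻³ kcal mol⁻¹ K⁻¹ and T = 297 K gives K ≈ 893.

K ≈ 893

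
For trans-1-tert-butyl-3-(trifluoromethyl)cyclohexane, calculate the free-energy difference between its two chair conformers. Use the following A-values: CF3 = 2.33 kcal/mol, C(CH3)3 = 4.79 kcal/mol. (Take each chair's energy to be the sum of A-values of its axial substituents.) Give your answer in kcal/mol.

C1 and C3 have the same parity, so for the trans isomer the two substituents are one axial and one equatorial in each chair.
Chair I (trifluoromethyl axial, tert-butyl equatorial): E = 2.33 kcal/mol.
Chair II (trifluoromethyl equatorial, tert-butyl axial): E = 4.79 kcal/mol.
ΔE = 4.79 − 2.33 = 2.46 kcal/mol; chair I is more stable.

2.46 kcal/mol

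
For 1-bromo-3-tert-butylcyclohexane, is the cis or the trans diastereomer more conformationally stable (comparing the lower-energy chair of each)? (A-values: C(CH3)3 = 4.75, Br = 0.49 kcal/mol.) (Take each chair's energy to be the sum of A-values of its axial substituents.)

cis

At 1,3 positions (parity same): cis → (e,e or a,a); trans → (a,e or e,a).
Best chair for cis: E = 0.00 kcal/mol; best chair for trans: E = 0.49 kcal/mol.
The cis isomer is lower by 0.49 kcal/mol.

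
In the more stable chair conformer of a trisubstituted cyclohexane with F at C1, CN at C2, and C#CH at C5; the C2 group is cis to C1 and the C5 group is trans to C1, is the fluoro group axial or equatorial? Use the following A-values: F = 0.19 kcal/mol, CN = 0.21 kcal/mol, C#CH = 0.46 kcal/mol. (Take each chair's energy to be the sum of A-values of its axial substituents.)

Chair I (fluoro axial, cyano equatorial, ethynyl equatorial): E = 0.19 kcal/mol.
Chair II (fluoro equatorial, cyano axial, ethynyl axial): E = 0.67 kcal/mol.
Chair I is the more stable (lower-energy) conformer, and in that chair the fluoro group is axial.

axial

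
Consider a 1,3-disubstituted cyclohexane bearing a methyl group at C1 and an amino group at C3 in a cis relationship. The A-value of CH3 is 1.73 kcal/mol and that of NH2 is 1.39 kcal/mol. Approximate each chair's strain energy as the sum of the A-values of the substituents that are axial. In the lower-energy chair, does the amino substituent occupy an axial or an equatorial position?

C1 and C3 have the same parity, so for the cis isomer the two substituents are e,e in one chair and a,a in the other.
Chair I (methyl axial, amino axial): E = 3.12 kcal/mol.
Chair II (methyl equatorial, amino equatorial): E = 0.00 kcal/mol.
Chair II is the more stable (lower-energy) conformer, and in that chair the amino group is equatorial.

equatorial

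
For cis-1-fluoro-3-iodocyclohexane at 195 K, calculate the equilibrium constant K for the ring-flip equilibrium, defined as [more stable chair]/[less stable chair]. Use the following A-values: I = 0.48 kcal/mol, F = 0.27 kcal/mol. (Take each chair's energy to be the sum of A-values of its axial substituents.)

C1 and C3 have the same parity, so for the cis isomer the two substituents are e,e in one chair and a,a in the other.
Chair I (iodo axial, fluoro axial): E = 0.75 kcal/mol; chair II (iodo equatorial, fluoro equatorial): E = 0.00 kcal/mol.
ΔG = 0.75 kcal/mol between the two chairs.
K = exp(ΔG/RT) with R = 1.987×10⁻³ kcal mol⁻¹ K⁻¹ and T = 195 K gives K ≈ 6.93.

K ≈ 6.93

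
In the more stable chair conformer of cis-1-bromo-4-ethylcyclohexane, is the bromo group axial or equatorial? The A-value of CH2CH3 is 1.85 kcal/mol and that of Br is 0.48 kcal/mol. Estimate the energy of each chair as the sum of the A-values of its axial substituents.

axial

C1 and C4 have opposite parity, so for the cis isomer the two substituents are one axial and one equatorial in each chair.
Chair I (ethyl axial, bromo equatorial): E = 1.85 kcal/mol.
Chair II (ethyl equatorial, bromo axial): E = 0.48 kcal/mol.
Chair II is the more stable (lower-energy) conformer, and in that chair the bromo group is axial.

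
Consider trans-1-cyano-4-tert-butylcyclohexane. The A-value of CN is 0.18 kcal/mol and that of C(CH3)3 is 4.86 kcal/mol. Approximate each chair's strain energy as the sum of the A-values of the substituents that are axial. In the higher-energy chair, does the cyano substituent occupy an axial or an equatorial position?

C1 and C4 have opposite parity, so for the trans isomer the two substituents are e,e in one chair and a,a in the other.
Chair I (cyano axial, tert-butyl axial): E = 5.04 kcal/mol.
Chair II (cyano equatorial, tert-butyl equatorial): E = 0.00 kcal/mol.
Chair I is the less stable (higher-energy) conformer, and in that chair the cyano group is axial.

axial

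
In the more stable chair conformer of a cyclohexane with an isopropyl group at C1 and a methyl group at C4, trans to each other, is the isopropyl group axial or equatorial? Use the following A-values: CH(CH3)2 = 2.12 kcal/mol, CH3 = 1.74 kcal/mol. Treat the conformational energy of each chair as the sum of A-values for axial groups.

equatorial

C1 and C4 have opposite parity, so for the trans isomer the two substituents are e,e in one chair and a,a in the other.
Chair I (isopropyl axial, methyl axial): E = 3.86 kcal/mol.
Chair II (isopropyl equatorial, methyl equatorial): E = 0.00 kcal/mol.
Chair II is the more stable (lower-energy) conformer, and in that chair the isopropyl group is equatorial.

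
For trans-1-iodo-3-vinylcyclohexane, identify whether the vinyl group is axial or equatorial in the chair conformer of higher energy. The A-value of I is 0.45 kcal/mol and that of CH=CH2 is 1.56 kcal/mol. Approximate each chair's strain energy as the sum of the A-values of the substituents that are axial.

C1 and C3 have the same parity, so for the trans isomer the two substituents are one axial and one equatorial in each chair.
Chair I (iodo axial, vinyl equatorial): E = 0.45 kcal/mol.
Chair II (iodo equatorial, vinyl axial): E = 1.56 kcal/mol.
Chair II is the less stable (higher-energy) conformer, and in that chair the vinyl group is axial.

axial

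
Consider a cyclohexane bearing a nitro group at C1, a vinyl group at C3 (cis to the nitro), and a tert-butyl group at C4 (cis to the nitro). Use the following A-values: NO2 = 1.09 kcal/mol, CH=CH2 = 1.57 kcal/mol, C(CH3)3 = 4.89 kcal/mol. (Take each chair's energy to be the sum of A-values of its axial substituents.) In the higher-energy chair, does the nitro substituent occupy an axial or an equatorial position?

equatorial

Chair I (nitro axial, vinyl axial, tert-butyl equatorial): E = 2.66 kcal/mol.
Chair II (nitro equatorial, vinyl equatorial, tert-butyl axial): E = 4.89 kcal/mol.
Chair II is the less stable (higher-energy) conformer, and in that chair the nitro group is equatorial.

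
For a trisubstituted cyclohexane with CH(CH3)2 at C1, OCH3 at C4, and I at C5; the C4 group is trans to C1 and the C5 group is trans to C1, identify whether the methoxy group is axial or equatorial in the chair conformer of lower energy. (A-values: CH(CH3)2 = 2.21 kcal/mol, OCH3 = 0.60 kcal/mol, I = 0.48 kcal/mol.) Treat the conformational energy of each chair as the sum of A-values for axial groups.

Chair I (isopropyl axial, methoxy axial, iodo equatorial): E = 2.81 kcal/mol.
Chair II (isopropyl equatorial, methoxy equatorial, iodo axial): E = 0.48 kcal/mol.
Chair II is the more stable (lower-energy) conformer, and in that chair the methoxy group is equatorial.

equatorial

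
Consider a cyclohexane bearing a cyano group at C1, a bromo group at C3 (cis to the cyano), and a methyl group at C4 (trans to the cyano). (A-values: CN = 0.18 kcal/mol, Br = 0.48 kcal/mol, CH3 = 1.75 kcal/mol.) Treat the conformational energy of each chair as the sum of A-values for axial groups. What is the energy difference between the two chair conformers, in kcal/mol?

Chair I (cyano axial, bromo axial, methyl axial): E = 2.41 kcal/mol.
Chair II (cyano equatorial, bromo equatorial, methyl equatorial): E = 0.00 kcal/mol.
ΔE = 2.41 − 0.00 = 2.41 kcal/mol; chair II is more stable.

2.41 kcal/mol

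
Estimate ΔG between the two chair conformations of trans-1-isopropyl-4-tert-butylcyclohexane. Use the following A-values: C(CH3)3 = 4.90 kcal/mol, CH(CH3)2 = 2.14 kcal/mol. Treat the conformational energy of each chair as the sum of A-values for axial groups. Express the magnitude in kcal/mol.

7.04 kcal/mol

C1 and C4 have opposite parity, so for the trans isomer the two substituents are e,e in one chair and a,a in the other.
Chair I (tert-butyl axial, isopropyl axial): E = 7.04 kcal/mol.
Chair II (tert-butyl equatorial, isopropyl equatorial): E = 0.00 kcal/mol.
ΔE = 7.04 − 0.00 = 7.04 kcal/mol; chair II is more stable.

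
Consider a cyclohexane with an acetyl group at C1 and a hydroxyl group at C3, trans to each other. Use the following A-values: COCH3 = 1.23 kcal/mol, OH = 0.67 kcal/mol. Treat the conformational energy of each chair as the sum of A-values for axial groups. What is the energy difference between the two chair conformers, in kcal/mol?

C1 and C3 have the same parity, so for the trans isomer the two substituents are one axial and one equatorial in each chair.
Chair I (acetyl axial, hydroxyl equatorial): E = 1.23 kcal/mol.
Chair II (acetyl equatorial, hydroxyl axial): E = 0.67 kcal/mol.
ΔE = 1.23 − 0.67 = 0.56 kcal/mol; chair II is more stable.

0.56 kcal/mol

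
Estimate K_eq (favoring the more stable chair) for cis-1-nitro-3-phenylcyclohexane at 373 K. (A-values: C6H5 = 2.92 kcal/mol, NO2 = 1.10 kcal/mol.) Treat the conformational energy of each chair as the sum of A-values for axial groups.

K ≈ 227

C1 and C3 have the same parity, so for the cis isomer the two substituents are e,e in one chair and a,a in the other.
Chair I (phenyl axial, nitro axial): E = 4.02 kcal/mol; chair II (phenyl equatorial, nitro equatorial): E = 0.00 kcal/mol.
ΔG = 4.02 kcal/mol between the two chairs.
K = exp(ΔG/RT) with R = 1.987×10⁻³ kcal mol⁻¹ K⁻¹ and T = 373 K gives K ≈ 227.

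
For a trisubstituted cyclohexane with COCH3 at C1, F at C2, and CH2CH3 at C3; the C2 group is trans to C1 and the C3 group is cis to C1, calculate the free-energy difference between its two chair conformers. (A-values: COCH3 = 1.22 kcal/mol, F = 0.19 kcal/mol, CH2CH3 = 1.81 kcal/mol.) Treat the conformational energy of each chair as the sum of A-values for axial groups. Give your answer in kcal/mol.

3.22 kcal/mol

Chair I (acetyl axial, fluoro axial, ethyl axial): E = 3.22 kcal/mol.
Chair II (acetyl equatorial, fluoro equatorial, ethyl equatorial): E = 0.00 kcal/mol.
ΔE = 3.22 − 0.00 = 3.22 kcal/mol; chair II is more stable.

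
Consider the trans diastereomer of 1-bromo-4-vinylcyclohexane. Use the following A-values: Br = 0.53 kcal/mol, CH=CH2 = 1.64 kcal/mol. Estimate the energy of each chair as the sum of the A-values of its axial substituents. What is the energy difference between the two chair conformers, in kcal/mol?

C1 and C4 have opposite parity, so for the trans isomer the two substituents are e,e in one chair and a,a in the other.
Chair I (bromo axial, vinyl axial): E = 2.17 kcal/mol.
Chair II (bromo equatorial, vinyl equatorial): E = 0.00 kcal/mol.
ΔE = 2.17 − 0.00 = 2.17 kcal/mol; chair II is more stable.

2.17 kcal/mol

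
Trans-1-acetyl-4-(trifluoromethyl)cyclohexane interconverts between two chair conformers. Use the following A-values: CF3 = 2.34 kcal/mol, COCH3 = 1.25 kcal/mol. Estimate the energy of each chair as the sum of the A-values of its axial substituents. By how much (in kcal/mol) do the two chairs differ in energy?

3.59 kcal/mol

C1 and C4 have opposite parity, so for the trans isomer the two substituents are e,e in one chair and a,a in the other.
Chair I (trifluoromethyl axial, acetyl axial): E = 3.59 kcal/mol.
Chair II (trifluoromethyl equatorial, acetyl equatorial): E = 0.00 kcal/mol.
ΔE = 3.59 − 0.00 = 3.59 kcal/mol; chair II is more stable.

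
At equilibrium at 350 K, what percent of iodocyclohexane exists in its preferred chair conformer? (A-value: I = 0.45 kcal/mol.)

65.6%

One chair has the iodo group axial (E = 0.45 kcal/mol) and the other has it equatorial (E = 0).
ΔG = 0.45 kcal/mol between the two chairs.
K = exp(ΔG/RT) with R = 1.987×10⁻³ kcal mol⁻¹ K⁻¹ and T = 350 K gives K ≈ 1.91.
Fraction in the lower-energy chair = K/(K+1) = 65.6%.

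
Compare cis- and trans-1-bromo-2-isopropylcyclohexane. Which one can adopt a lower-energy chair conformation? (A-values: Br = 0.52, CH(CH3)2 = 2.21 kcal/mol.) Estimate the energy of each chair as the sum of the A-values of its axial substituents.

trans

At 1,2 positions (parity opposite): cis → (a,e or e,a); trans → (e,e or a,a).
Best chair for cis: E = 0.52 kcal/mol; best chair for trans: E = 0.00 kcal/mol.
The trans isomer is lower by 0.52 kcal/mol.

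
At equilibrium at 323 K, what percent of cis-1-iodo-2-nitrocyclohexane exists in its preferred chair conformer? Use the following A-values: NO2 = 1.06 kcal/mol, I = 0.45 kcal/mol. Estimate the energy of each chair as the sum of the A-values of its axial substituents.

72.1%

C1 and C2 have opposite parity, so for the cis isomer the two substituents are one axial and one equatorial in each chair.
Chair I (nitro axial, iodo equatorial): E = 1.06 kcal/mol; chair II (nitro equatorial, iodo axial): E = 0.45 kcal/mol.
ΔG = 0.61 kcal/mol between the two chairs.
K = exp(ΔG/RT) with R = 1.987×10⁻³ kcal mol⁻¹ K⁻¹ and T = 323 K gives K ≈ 2.59.
Fraction in the lower-energy chair = K/(K+1) = 72.1%.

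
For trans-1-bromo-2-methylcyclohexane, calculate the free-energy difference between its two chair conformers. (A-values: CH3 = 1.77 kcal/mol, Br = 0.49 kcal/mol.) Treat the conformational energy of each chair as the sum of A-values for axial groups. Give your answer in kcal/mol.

C1 and C2 have opposite parity, so for the trans isomer the two substituents are e,e in one chair and a,a in the other.
Chair I (methyl axial, bromo axial): E = 2.26 kcal/mol.
Chair II (methyl equatorial, bromo equatorial): E = 0.00 kcal/mol.
ΔE = 2.26 − 0.00 = 2.26 kcal/mol; chair II is more stable.

2.26 kcal/mol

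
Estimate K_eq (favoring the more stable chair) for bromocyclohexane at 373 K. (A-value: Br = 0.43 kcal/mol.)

K ≈ 1.79

One chair has the bromo group axial (E = 0.43 kcal/mol) and the other has it equatorial (E = 0).
ΔG = 0.43 kcal/mol between the two chairs.
K = exp(ΔG/RT) with R = 1.987×10⁻³ kcal mol⁻¹ K⁻¹ and T = 373 K gives K ≈ 1.79.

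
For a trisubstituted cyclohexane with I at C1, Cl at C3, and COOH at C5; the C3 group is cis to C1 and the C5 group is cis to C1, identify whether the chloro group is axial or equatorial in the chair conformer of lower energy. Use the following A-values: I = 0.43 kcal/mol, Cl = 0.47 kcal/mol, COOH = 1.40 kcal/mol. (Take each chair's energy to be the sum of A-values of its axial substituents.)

equatorial

Chair I (iodo axial, chloro axial, carboxyl axial): E = 2.30 kcal/mol.
Chair II (iodo equatorial, chloro equatorial, carboxyl equatorial): E = 0.00 kcal/mol.
Chair II is the more stable (lower-energy) conformer, and in that chair the chloro group is equatorial.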